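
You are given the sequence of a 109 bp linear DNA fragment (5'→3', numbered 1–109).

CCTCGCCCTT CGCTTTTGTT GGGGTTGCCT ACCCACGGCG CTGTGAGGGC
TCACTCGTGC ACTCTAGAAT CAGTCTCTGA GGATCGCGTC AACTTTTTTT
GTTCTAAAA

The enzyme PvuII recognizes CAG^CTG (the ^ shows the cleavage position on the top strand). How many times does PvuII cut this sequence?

0

No occurrence of CAGCTG is present in the sequence.
PvuII does not cut: 0 sites.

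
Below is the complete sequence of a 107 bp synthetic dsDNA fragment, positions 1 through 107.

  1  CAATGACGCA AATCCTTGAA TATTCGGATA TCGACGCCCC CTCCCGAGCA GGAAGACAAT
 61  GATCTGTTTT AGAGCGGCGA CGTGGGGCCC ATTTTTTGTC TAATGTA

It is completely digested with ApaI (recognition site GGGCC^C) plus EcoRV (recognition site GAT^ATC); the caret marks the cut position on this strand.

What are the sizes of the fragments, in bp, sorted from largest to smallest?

60, 29, 18 bp

The ApaI site (GGGCCC) starts at position 85.
ApaI cuts after base 5 of each site (before the last base), so after position 89.
The EcoRV site (GATATC) starts at position 27.
EcoRV cuts after base 3 of each site, so after position 29.
Combined cut positions: 29, 89.
Linear molecule, 2 cuts → 3 fragments:
  1–29 → 29 bp
  30–89 → 60 bp
  90–107 → 18 bp
Sorted largest to smallest: 60, 29, 18 bp.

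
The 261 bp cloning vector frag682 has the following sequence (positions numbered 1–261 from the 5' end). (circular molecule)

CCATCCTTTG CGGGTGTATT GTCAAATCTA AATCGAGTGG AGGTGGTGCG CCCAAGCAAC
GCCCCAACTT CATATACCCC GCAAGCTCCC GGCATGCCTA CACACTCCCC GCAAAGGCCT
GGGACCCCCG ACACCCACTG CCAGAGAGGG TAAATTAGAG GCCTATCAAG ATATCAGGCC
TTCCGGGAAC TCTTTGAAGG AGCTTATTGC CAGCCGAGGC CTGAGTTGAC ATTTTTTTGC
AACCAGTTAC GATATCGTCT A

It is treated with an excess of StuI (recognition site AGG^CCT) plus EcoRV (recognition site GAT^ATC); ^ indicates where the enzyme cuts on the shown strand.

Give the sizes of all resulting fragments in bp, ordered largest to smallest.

125, 44, 41, 34, 11, 6 bp

StuI sites (AGGCCT) start at positions 115, 159, 176, 217.
StuI cuts after base 3 of each site, so after positions 117, 161, 178, 219.
EcoRV sites (GATATC) start at positions 170, 251.
EcoRV cuts after base 3 of each site, so after positions 172, 253.
Combined cut positions: 117, 161, 172, 178, 219, 253.
Circular molecule, 6 cuts → 6 fragments:
  118–161 → 44 bp
  162–172 → 11 bp
  173–178 → 6 bp
  179–219 → 41 bp
  220–253 → 34 bp
  254–261 then 1–117 → 8 + 117 = 125 bp
Sorted largest to smallest: 125, 44, 41, 34, 11, 6 bp.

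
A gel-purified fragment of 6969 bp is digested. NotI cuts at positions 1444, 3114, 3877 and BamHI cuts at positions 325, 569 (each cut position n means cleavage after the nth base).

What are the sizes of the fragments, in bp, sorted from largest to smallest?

3092, 1670, 875, 763, 325, 244 bp

Combined cut positions (sorted): 325, 569, 1444, 3114, 3877.
Linear molecule, 5 cuts → 6 fragments:
  325 − 0 = 325 bp
  569 − 325 = 244 bp
  1444 − 569 = 875 bp
  3114 − 1444 = 1670 bp
  3877 − 3114 = 763 bp
  6969 − 3877 = 3092 bp
Sorted largest to smallest: 3092, 1670, 875, 763, 325, 244 bp.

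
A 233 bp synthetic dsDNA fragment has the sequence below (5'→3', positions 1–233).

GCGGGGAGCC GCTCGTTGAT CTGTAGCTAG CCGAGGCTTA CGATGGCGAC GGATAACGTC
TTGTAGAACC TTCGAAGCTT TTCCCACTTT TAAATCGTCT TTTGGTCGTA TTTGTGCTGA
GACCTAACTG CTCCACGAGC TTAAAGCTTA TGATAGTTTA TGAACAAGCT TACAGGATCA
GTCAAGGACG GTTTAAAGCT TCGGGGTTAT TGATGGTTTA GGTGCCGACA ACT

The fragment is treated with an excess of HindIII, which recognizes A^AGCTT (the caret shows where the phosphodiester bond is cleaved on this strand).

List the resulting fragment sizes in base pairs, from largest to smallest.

HindIII sites (AAGCTT) start at positions 75, 144, 166, 196.
HindIII cuts after the first base of each site, so after positions 75, 144, 166, 196.
Linear molecule, 4 cuts → 5 fragments:
  1–75 → 75 bp
  76–144 → 69 bp
  145–166 → 22 bp
  167–196 → 30 bp
  197–233 → 37 bp
Sorted largest to smallest: 75, 69, 37, 30, 22 bp.

75, 69, 37, 30, 22 bp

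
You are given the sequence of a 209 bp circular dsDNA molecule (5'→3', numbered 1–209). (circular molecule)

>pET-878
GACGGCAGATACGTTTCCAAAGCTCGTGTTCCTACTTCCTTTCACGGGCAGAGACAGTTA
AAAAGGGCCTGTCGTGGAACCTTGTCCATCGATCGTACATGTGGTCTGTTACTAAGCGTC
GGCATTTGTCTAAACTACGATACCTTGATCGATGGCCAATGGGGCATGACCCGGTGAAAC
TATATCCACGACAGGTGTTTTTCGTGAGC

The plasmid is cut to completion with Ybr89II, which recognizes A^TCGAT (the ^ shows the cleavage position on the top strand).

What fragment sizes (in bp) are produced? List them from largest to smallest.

Ybr89II sites (ATCGAT) start at positions 88, 148.
Ybr89II cuts after the first base of each site, so after positions 88, 148.
Circular molecule, 2 cuts → 2 fragments:
  89–148 → 60 bp
  149–209 then 1–88 → 61 + 88 = 149 bp
Sorted largest to smallest: 149, 60 bp.

149, 60 bp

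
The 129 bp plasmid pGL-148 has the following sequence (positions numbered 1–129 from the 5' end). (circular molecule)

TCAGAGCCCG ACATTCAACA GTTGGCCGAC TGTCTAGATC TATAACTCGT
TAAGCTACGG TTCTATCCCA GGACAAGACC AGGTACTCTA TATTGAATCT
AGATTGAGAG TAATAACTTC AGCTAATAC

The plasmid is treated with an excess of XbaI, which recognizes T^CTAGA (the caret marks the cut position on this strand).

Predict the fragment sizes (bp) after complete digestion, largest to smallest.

XbaI sites (TCTAGA) start at positions 33, 98.
XbaI cuts after the first base of each site, so after positions 33, 98.
Circular molecule, 2 cuts → 2 fragments:
  34–98 → 65 bp
  99–129 then 1–33 → 31 + 33 = 64 bp
Sorted largest to smallest: 65, 64 bp.

65, 64 bp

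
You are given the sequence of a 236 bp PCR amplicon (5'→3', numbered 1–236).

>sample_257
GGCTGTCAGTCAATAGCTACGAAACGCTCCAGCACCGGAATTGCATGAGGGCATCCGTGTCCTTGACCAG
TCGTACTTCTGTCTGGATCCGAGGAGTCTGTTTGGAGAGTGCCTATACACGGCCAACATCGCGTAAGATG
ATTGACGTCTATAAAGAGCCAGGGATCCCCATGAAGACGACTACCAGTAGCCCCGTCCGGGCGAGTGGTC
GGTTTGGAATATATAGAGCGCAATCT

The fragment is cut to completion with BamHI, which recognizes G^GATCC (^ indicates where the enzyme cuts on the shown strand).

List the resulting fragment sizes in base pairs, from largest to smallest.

BamHI sites (GGATCC) start at positions 85, 163.
BamHI cuts after the first base of each site, so after positions 85, 163.
Linear molecule, 2 cuts → 3 fragments:
  1–85 → 85 bp
  86–163 → 78 bp
  164–236 → 73 bp
Sorted largest to smallest: 85, 78, 73 bp.

85, 78, 73 bp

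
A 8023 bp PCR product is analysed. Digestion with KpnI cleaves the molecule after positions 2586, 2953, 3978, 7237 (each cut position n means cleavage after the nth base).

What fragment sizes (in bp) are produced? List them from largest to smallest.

3259, 2586, 1025, 786, 367 bp

Linear molecule, 4 cuts → 5 fragments:
  2586 − 0 = 2586 bp
  2953 − 2586 = 367 bp
  3978 − 2953 = 1025 bp
  7237 − 3978 = 3259 bp
  8023 − 7237 = 786 bp
Sorted largest to smallest: 3259, 2586, 1025, 786, 367 bp.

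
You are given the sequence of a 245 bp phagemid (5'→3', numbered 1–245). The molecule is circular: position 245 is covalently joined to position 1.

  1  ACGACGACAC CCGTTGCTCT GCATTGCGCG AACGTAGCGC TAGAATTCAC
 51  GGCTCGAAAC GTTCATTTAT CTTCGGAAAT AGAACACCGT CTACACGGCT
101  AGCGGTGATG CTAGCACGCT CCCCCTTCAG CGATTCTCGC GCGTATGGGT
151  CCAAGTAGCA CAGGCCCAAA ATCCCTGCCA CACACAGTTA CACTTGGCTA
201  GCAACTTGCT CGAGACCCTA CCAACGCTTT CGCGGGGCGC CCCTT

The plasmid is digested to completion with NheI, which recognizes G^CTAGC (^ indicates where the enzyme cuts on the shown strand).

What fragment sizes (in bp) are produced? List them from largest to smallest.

NheI sites (GCTAGC) start at positions 98, 110, 197.
NheI cuts after the first base of each site, so after positions 98, 110, 197.
Circular molecule, 3 cuts → 3 fragments:
  99–110 → 12 bp
  111–197 → 87 bp
  198–245 then 1–98 → 48 + 98 = 146 bp
Sorted largest to smallest: 146, 87, 12 bp.

146, 87, 12 bp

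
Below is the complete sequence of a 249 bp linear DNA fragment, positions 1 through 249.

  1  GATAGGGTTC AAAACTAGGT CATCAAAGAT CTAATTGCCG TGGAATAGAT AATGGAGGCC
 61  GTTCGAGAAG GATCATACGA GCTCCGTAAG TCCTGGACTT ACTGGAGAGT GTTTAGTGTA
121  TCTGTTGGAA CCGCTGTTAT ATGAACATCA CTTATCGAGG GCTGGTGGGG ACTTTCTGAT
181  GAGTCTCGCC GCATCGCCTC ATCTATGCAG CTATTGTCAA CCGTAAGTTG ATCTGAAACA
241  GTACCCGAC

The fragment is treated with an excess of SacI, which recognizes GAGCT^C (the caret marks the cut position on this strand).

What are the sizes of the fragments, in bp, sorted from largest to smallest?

The SacI site (GAGCTC) starts at position 79.
SacI cuts after base 5 of each site (before the last base), so after position 83.
Linear molecule, 1 cut → 2 fragments:
  1–83 → 83 bp
  84–249 → 166 bp
Sorted largest to smallest: 166, 83 bp.

166, 83 bp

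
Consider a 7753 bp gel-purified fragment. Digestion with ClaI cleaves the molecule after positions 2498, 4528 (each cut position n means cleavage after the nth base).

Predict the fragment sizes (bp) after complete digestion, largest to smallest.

3225, 2498, 2030 bp

Linear molecule, 2 cuts → 3 fragments:
  2498 − 0 = 2498 bp
  4528 − 2498 = 2030 bp
  7753 − 4528 = 3225 bp
Sorted largest to smallest: 3225, 2498, 2030 bp.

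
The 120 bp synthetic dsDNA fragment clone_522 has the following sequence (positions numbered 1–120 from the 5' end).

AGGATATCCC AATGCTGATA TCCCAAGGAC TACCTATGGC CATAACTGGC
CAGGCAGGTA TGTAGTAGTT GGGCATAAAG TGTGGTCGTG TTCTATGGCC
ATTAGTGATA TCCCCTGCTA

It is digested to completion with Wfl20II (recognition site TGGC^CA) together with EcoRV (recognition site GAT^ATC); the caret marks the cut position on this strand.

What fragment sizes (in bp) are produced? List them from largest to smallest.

49, 21, 14, 11, 10, 10, 5 bp

Wfl20II sites (TGGCCA) start at positions 37, 47, 96.
Wfl20II cuts after base 4 of each site, so after positions 40, 50, 99.
EcoRV sites (GATATC) start at positions 3, 17, 107.
EcoRV cuts after base 3 of each site, so after positions 5, 19, 109.
Combined cut positions: 5, 19, 40, 50, 99, 109.
Linear molecule, 6 cuts → 7 fragments:
  1–5 → 5 bp
  6–19 → 14 bp
  20–40 → 21 bp
  41–50 → 10 bp
  51–99 → 49 bp
  100–109 → 10 bp
  110–120 → 11 bp
Sorted largest to smallest: 49, 21, 14, 11, 10, 10, 5 bp.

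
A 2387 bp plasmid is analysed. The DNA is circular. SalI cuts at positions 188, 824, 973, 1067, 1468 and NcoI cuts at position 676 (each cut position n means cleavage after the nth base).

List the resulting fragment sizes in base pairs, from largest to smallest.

Combined cut positions (sorted): 188, 676, 824, 973, 1067, 1468.
Circular molecule, 6 cuts → 6 fragments:
  676 − 188 = 488 bp
  824 − 676 = 148 bp
  973 − 824 = 149 bp
  1067 − 973 = 94 bp
  1468 − 1067 = 401 bp
  wrap: 2387 − 1468 + 188 = 1107 bp
Sorted largest to smallest: 1107, 488, 401, 149, 148, 94 bp.

1107, 488, 401, 149, 148, 94 bp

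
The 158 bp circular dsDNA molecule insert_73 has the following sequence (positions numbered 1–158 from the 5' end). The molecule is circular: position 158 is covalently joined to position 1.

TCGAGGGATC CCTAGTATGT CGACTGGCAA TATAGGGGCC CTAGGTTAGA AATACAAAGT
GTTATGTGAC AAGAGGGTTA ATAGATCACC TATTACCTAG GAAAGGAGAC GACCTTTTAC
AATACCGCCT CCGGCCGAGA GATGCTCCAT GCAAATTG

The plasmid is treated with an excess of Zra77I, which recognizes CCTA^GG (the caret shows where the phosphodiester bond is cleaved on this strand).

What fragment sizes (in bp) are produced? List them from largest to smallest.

102, 56 bp

Zra77I sites (CCTAGG) start at positions 40, 96.
Zra77I cuts after base 4 of each site, so after positions 43, 99.
Circular molecule, 2 cuts → 2 fragments:
  44–99 → 56 bp
  100–158 then 1–43 → 59 + 43 = 102 bp
Sorted largest to smallest: 102, 56 bp.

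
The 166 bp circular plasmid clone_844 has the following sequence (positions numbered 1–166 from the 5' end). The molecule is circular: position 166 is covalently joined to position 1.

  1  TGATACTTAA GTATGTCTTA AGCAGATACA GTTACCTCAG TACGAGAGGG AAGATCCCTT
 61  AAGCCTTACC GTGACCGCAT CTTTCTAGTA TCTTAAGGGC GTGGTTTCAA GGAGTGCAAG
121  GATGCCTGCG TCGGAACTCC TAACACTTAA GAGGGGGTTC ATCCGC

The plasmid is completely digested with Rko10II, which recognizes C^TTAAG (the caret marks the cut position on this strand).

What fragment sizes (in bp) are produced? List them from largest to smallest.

Rko10II sites (CTTAAG) start at positions 6, 17, 58, 92, 146.
Rko10II cuts after the first base of each site, so after positions 6, 17, 58, 92, 146.
Circular molecule, 5 cuts → 5 fragments:
  7–17 → 11 bp
  18–58 → 41 bp
  59–92 → 34 bp
  93–146 → 54 bp
  147–166 then 1–6 → 20 + 6 = 26 bp
Sorted largest to smallest: 54, 41, 34, 26, 11 bp.

54, 41, 34, 26, 11 bp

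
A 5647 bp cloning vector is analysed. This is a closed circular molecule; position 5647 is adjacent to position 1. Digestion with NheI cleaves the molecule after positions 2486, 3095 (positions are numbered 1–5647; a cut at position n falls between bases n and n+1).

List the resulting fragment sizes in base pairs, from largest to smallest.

5038, 609 bp

Circular molecule, 2 cuts → 2 fragments:
  3095 − 2486 = 609 bp
  wrap: 5647 − 3095 + 2486 = 5038 bp
Sorted largest to smallest: 5038, 609 bp.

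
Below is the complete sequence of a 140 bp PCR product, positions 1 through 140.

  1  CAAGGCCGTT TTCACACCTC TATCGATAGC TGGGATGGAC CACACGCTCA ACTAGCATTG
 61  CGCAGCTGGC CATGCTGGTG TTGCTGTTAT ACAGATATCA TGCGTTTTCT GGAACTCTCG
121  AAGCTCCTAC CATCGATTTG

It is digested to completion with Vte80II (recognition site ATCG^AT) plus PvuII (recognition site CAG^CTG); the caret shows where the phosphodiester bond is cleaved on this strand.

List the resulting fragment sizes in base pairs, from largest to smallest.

70, 40, 25, 5 bp

Vte80II sites (ATCGAT) start at positions 22, 132.
Vte80II cuts after base 4 of each site, so after positions 25, 135.
The PvuII site (CAGCTG) starts at position 63.
PvuII cuts after base 3 of each site, so after position 65.
Combined cut positions: 25, 65, 135.
Linear molecule, 3 cuts → 4 fragments:
  1–25 → 25 bp
  26–65 → 40 bp
  66–135 → 70 bp
  136–140 → 5 bp
Sorted largest to smallest: 70, 40, 25, 5 bp.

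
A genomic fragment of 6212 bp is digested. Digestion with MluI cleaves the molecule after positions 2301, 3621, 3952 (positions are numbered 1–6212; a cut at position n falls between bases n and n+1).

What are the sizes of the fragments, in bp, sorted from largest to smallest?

Linear molecule, 3 cuts → 4 fragments:
  2301 − 0 = 2301 bp
  3621 − 2301 = 1320 bp
  3952 − 3621 = 331 bp
  6212 − 3952 = 2260 bp
Sorted largest to smallest: 2301, 2260, 1320, 331 bp.

2301, 2260, 1320, 331 bp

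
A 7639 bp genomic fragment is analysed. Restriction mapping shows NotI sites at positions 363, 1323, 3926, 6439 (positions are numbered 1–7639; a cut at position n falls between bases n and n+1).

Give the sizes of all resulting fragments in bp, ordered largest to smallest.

2603, 2513, 1200, 960, 363 bp

Linear molecule, 4 cuts → 5 fragments:
  363 − 0 = 363 bp
  1323 − 363 = 960 bp
  3926 − 1323 = 2603 bp
  6439 − 3926 = 2513 bp
  7639 − 6439 = 1200 bp
Sorted largest to smallest: 2603, 2513, 1200, 960, 363 bp.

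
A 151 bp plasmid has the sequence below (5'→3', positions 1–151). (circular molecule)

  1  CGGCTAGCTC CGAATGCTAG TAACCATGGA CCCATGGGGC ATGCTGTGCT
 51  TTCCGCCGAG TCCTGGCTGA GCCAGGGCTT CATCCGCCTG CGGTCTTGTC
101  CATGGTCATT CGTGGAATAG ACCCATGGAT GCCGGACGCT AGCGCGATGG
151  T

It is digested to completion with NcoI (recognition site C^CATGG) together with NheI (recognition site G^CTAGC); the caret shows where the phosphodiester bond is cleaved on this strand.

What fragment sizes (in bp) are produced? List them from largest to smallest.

68, 23, 21, 16, 15, 8 bp

NcoI sites (CCATGG) start at positions 24, 32, 100, 123.
NcoI cuts after the first base of each site, so after positions 24, 32, 100, 123.
NheI sites (GCTAGC) start at positions 3, 138.
NheI cuts after the first base of each site, so after positions 3, 138.
Combined cut positions: 3, 24, 32, 100, 123, 138.
Circular molecule, 6 cuts → 6 fragments:
  4–24 → 21 bp
  25–32 → 8 bp
  33–100 → 68 bp
  101–123 → 23 bp
  124–138 → 15 bp
  139–151 then 1–3 → 13 + 3 = 16 bp
Sorted largest to smallest: 68, 23, 21, 16, 15, 8 bp.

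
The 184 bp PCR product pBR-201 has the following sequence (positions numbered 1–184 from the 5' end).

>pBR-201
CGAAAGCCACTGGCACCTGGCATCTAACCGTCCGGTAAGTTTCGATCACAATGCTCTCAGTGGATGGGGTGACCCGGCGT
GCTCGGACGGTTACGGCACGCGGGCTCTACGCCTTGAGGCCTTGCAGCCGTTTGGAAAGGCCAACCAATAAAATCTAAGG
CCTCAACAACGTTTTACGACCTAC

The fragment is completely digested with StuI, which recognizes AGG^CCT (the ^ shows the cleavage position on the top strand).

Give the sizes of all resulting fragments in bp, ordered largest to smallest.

StuI sites (AGGCCT) start at positions 117, 158.
StuI cuts after base 3 of each site, so after positions 119, 160.
Linear molecule, 2 cuts → 3 fragments:
  1–119 → 119 bp
  120–160 → 41 bp
  161–184 → 24 bp
Sorted largest to smallest: 119, 41, 24 bp.

119, 41, 24 bp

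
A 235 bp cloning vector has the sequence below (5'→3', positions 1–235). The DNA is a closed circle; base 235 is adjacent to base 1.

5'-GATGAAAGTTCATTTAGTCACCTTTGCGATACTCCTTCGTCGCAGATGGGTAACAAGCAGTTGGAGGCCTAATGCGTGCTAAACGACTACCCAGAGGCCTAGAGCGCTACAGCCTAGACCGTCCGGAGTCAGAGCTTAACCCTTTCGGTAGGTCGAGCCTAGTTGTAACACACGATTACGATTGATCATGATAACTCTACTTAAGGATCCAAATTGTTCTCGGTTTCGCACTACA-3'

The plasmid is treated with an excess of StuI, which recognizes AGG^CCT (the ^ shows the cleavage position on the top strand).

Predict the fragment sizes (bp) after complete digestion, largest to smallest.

205, 30 bp

StuI sites (AGGCCT) start at positions 65, 95.
StuI cuts after base 3 of each site, so after positions 67, 97.
Circular molecule, 2 cuts → 2 fragments:
  68–97 → 30 bp
  98–235 then 1–67 → 138 + 67 = 205 bp
Sorted largest to smallest: 205, 30 bp.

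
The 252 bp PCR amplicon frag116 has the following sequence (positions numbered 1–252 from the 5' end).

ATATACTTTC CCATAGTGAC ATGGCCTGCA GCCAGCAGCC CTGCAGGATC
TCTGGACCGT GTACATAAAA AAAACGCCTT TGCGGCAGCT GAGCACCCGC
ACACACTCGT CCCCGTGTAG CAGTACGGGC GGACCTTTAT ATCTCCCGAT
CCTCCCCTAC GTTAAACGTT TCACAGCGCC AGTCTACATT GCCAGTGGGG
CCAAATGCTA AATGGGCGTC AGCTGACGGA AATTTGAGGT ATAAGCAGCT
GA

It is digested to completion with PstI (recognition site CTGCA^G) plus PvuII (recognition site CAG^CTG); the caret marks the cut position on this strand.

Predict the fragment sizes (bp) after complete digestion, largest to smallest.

PstI sites (CTGCAG) start at positions 26, 41.
PstI cuts after base 5 of each site (before the last base), so after positions 30, 45.
PvuII sites (CAGCTG) start at positions 86, 220, 246.
PvuII cuts after base 3 of each site, so after positions 88, 222, 248.
Combined cut positions: 30, 45, 88, 222, 248.
Linear molecule, 5 cuts → 6 fragments:
  1–30 → 30 bp
  31–45 → 15 bp
  46–88 → 43 bp
  89–222 → 134 bp
  223–248 → 26 bp
  249–252 → 4 bp
Sorted largest to smallest: 134, 43, 30, 26, 15, 4 bp.

134, 43, 30, 26, 15, 4 bp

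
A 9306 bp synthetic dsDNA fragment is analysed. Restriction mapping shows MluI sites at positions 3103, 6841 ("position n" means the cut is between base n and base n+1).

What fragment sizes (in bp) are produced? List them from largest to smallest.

3738, 3103, 2465 bp

Linear molecule, 2 cuts → 3 fragments:
  3103 − 0 = 3103 bp
  6841 − 3103 = 3738 bp
  9306 − 6841 = 2465 bp
Sorted largest to smallest: 3738, 3103, 2465 bp.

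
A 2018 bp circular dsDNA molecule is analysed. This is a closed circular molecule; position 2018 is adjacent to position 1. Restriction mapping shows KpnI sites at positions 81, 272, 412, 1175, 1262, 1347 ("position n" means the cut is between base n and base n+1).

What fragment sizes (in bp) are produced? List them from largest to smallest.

Circular molecule, 6 cuts → 6 fragments:
  272 − 81 = 191 bp
  412 − 272 = 140 bp
  1175 − 412 = 763 bp
  1262 − 1175 = 87 bp
  1347 − 1262 = 85 bp
  wrap: 2018 − 1347 + 81 = 752 bp
Sorted largest to smallest: 763, 752, 191, 140, 87, 85 bp.

763, 752, 191, 140, 87, 85 bp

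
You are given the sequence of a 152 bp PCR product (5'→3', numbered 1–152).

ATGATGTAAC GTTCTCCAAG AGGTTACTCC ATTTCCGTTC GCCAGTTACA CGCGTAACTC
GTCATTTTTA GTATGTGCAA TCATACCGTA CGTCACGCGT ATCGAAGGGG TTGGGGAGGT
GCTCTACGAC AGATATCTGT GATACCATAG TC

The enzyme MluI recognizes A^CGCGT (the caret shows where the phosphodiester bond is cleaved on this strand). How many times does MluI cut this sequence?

ACGCGT occurs starting at positions 50, 95.
MluI cuts at 2 sites.

2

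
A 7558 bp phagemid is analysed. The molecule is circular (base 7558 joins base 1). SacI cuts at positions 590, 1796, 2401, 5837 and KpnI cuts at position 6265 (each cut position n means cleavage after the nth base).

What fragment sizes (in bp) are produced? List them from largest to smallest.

Combined cut positions (sorted): 590, 1796, 2401, 5837, 6265.
Circular molecule, 5 cuts → 5 fragments:
  1796 − 590 = 1206 bp
  2401 − 1796 = 605 bp
  5837 − 2401 = 3436 bp
  6265 − 5837 = 428 bp
  wrap: 7558 − 6265 + 590 = 1883 bp
Sorted largest to smallest: 3436, 1883, 1206, 605, 428 bp.

3436, 1883, 1206, 605, 428 bp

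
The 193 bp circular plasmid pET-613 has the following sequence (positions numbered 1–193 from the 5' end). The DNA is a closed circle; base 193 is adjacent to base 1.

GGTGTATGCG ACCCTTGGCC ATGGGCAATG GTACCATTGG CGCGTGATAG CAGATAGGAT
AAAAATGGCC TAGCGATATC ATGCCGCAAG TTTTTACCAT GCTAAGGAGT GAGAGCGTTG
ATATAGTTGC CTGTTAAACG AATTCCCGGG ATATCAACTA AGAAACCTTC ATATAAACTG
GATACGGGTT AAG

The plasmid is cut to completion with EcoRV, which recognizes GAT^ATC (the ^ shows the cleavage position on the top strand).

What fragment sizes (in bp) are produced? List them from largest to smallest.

EcoRV sites (GATATC) start at positions 75, 150.
EcoRV cuts after base 3 of each site, so after positions 77, 152.
Circular molecule, 2 cuts → 2 fragments:
  78–152 → 75 bp
  153–193 then 1–77 → 41 + 77 = 118 bp
Sorted largest to smallest: 118, 75 bp.

118, 75 bp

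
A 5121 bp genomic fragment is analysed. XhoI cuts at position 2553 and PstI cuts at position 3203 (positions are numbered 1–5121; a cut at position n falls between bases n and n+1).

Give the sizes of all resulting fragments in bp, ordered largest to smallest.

2553, 1918, 650 bp

Combined cut positions (sorted): 2553, 3203.
Linear molecule, 2 cuts → 3 fragments:
  2553 − 0 = 2553 bp
  3203 − 2553 = 650 bp
  5121 − 3203 = 1918 bp
Sorted largest to smallest: 2553, 1918, 650 bp.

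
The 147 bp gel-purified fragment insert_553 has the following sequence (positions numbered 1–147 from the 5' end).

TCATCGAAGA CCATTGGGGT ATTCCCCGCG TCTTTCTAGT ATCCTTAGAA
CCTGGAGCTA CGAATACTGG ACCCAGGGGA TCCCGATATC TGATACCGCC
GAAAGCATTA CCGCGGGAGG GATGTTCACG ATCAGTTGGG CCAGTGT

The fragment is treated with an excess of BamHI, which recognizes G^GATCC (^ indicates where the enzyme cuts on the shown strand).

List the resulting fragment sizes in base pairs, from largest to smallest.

The BamHI site (GGATCC) starts at position 78.
BamHI cuts after the first base of each site, so after position 78.
Linear molecule, 1 cut → 2 fragments:
  1–78 → 78 bp
  79–147 → 69 bp
Sorted largest to smallest: 78, 69 bp.

78, 69 bp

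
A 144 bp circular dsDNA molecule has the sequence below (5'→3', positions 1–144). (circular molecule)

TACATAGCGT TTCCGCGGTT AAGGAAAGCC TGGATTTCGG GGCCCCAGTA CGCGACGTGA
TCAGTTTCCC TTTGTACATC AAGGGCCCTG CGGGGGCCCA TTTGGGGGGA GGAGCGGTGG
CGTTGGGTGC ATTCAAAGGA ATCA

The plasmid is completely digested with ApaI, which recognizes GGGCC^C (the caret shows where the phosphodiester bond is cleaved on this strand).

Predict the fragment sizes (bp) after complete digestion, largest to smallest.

90, 43, 11 bp

ApaI sites (GGGCCC) start at positions 40, 83, 94.
ApaI cuts after base 5 of each site (before the last base), so after positions 44, 87, 98.
Circular molecule, 3 cuts → 3 fragments:
  45–87 → 43 bp
  88–98 → 11 bp
  99–144 then 1–44 → 46 + 44 = 90 bp
Sorted largest to smallest: 90, 43, 11 bp.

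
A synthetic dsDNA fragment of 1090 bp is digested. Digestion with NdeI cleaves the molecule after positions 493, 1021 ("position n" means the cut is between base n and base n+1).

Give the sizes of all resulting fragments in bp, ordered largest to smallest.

528, 493, 69 bp

Linear molecule, 2 cuts → 3 fragments:
  493 − 0 = 493 bp
  1021 − 493 = 528 bp
  1090 − 1021 = 69 bp
Sorted largest to smallest: 528, 493, 69 bp.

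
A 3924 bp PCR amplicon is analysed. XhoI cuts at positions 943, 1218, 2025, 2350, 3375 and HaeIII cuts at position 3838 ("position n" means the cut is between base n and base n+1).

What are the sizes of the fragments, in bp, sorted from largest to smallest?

1025, 943, 807, 463, 325, 275, 86 bp

Combined cut positions (sorted): 943, 1218, 2025, 2350, 3375, 3838.
Linear molecule, 6 cuts → 7 fragments:
  943 − 0 = 943 bp
  1218 − 943 = 275 bp
  2025 − 1218 = 807 bp
  2350 − 2025 = 325 bp
  3375 − 2350 = 1025 bp
  3838 − 3375 = 463 bp
  3924 − 3838 = 86 bp
Sorted largest to smallest: 1025, 943, 807, 463, 325, 275, 86 bp.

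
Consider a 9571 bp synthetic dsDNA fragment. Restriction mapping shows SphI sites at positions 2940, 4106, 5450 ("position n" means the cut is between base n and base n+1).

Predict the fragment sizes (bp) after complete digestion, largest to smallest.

4121, 2940, 1344, 1166 bp

Linear molecule, 3 cuts → 4 fragments:
  2940 − 0 = 2940 bp
  4106 − 2940 = 1166 bp
  5450 − 4106 = 1344 bp
  9571 − 5450 = 4121 bp
Sorted largest to smallest: 4121, 2940, 1344, 1166 bp.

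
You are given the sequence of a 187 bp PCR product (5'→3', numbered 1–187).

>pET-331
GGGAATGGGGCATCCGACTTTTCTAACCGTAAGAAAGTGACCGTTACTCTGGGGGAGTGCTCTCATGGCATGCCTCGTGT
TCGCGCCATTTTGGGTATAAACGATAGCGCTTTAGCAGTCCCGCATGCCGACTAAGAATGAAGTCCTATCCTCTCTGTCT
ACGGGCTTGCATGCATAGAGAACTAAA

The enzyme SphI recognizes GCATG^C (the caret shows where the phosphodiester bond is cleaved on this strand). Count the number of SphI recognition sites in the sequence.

GCATGC occurs starting at positions 68, 123, 169.
SphI cuts at 3 sites.

3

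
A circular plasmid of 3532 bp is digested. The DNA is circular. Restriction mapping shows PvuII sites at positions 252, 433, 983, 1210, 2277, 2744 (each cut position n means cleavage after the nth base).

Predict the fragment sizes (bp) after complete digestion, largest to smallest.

1067, 1040, 550, 467, 227, 181 bp

Circular molecule, 6 cuts → 6 fragments:
  433 − 252 = 181 bp
  983 − 433 = 550 bp
  1210 − 983 = 227 bp
  2277 − 1210 = 1067 bp
  2744 − 2277 = 467 bp
  wrap: 3532 − 2744 + 252 = 1040 bp
Sorted largest to smallest: 1067, 1040, 550, 467, 227, 181 bp.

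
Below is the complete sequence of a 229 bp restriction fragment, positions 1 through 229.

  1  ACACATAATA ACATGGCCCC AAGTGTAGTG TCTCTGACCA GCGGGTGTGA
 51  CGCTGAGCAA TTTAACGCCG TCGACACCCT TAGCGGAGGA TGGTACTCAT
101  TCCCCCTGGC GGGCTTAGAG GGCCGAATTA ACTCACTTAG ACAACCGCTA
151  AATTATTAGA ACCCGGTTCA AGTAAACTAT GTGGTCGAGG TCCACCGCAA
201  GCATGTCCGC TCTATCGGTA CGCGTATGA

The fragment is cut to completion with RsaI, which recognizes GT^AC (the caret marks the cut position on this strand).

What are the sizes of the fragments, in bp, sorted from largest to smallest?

RsaI sites (GTAC) start at positions 93, 218.
RsaI cuts after base 2 of each site, so after positions 94, 219.
Linear molecule, 2 cuts → 3 fragments:
  1–94 → 94 bp
  95–219 → 125 bp
  220–229 → 10 bp
Sorted largest to smallest: 125, 94, 10 bp.

125, 94, 10 bp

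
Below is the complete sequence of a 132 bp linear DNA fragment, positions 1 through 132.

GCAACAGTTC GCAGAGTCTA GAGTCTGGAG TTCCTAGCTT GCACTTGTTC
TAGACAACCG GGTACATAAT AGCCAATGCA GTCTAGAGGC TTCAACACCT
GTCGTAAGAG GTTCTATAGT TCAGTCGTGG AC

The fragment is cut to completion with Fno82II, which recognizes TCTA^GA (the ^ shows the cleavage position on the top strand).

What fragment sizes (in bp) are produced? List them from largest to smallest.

Fno82II sites (TCTAGA) start at positions 17, 49, 82.
Fno82II cuts after base 4 of each site, so after positions 20, 52, 85.
Linear molecule, 3 cuts → 4 fragments:
  1–20 → 20 bp
  21–52 → 32 bp
  53–85 → 33 bp
  86–132 → 47 bp
Sorted largest to smallest: 47, 33, 32, 20 bp.

47, 33, 32, 20 bp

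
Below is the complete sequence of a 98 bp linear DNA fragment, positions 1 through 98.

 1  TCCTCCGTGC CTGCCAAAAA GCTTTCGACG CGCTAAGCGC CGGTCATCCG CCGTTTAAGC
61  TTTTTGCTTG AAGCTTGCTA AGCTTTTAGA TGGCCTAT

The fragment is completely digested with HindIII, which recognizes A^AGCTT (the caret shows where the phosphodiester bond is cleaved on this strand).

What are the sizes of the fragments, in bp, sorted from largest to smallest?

HindIII sites (AAGCTT) start at positions 19, 57, 71, 80.
HindIII cuts after the first base of each site, so after positions 19, 57, 71, 80.
Linear molecule, 4 cuts → 5 fragments:
  1–19 → 19 bp
  20–57 → 38 bp
  58–71 → 14 bp
  72–80 → 9 bp
  81–98 → 18 bp
Sorted largest to smallest: 38, 19, 18, 14, 9 bp.

38, 19, 18, 14, 9 bp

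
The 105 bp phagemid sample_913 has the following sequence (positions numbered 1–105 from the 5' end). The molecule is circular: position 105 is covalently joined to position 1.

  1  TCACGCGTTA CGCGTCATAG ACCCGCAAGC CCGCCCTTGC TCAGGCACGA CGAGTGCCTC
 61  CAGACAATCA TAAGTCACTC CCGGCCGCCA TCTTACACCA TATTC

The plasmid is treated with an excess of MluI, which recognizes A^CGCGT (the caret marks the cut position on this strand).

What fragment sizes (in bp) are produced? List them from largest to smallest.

MluI sites (ACGCGT) start at positions 3, 10.
MluI cuts after the first base of each site, so after positions 3, 10.
Circular molecule, 2 cuts → 2 fragments:
  4–10 → 7 bp
  11–105 then 1–3 → 95 + 3 = 98 bp
Sorted largest to smallest: 98, 7 bp.

98, 7 bp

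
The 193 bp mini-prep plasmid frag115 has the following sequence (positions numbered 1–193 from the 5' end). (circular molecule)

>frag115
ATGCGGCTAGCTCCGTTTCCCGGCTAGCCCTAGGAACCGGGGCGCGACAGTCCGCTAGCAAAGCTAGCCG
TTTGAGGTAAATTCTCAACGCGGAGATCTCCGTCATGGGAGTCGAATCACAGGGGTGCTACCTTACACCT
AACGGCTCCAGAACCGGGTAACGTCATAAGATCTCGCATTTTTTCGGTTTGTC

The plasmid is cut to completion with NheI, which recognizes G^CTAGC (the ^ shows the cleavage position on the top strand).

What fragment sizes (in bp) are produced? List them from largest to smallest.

NheI sites (GCTAGC) start at positions 6, 23, 54, 63.
NheI cuts after the first base of each site, so after positions 6, 23, 54, 63.
Circular molecule, 4 cuts → 4 fragments:
  7–23 → 17 bp
  24–54 → 31 bp
  55–63 → 9 bp
  64–193 then 1–6 → 130 + 6 = 136 bp
Sorted largest to smallest: 136, 31, 17, 9 bp.

136, 31, 17, 9 bp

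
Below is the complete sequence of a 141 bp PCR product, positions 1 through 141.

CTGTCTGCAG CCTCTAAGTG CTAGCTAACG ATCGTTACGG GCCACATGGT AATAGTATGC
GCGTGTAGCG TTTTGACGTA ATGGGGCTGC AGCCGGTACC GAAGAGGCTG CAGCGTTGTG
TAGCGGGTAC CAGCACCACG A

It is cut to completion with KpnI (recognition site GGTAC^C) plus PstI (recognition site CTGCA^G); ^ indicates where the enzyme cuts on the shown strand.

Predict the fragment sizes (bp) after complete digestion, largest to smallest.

KpnI sites (GGTACC) start at positions 95, 126.
KpnI cuts after base 5 of each site (before the last base), so after positions 99, 130.
PstI sites (CTGCAG) start at positions 5, 87, 108.
PstI cuts after base 5 of each site (before the last base), so after positions 9, 91, 112.
Combined cut positions: 9, 91, 99, 112, 130.
Linear molecule, 5 cuts → 6 fragments:
  1–9 → 9 bp
  10–91 → 82 bp
  92–99 → 8 bp
  100–112 → 13 bp
  113–130 → 18 bp
  131–141 → 11 bp
Sorted largest to smallest: 82, 18, 13, 11, 9, 8 bp.

82, 18, 13, 11, 9, 8 bp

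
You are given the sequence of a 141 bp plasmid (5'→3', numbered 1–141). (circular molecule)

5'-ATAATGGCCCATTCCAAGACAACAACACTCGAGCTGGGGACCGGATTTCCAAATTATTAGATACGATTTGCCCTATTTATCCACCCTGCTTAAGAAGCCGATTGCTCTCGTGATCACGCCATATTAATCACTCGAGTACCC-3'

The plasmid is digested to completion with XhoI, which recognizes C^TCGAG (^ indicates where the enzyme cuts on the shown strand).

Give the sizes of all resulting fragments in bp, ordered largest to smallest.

103, 38 bp

XhoI sites (CTCGAG) start at positions 28, 131.
XhoI cuts after the first base of each site, so after positions 28, 131.
Circular molecule, 2 cuts → 2 fragments:
  29–131 → 103 bp
  132–141 then 1–28 → 10 + 28 = 38 bp
Sorted largest to smallest: 103, 38 bp.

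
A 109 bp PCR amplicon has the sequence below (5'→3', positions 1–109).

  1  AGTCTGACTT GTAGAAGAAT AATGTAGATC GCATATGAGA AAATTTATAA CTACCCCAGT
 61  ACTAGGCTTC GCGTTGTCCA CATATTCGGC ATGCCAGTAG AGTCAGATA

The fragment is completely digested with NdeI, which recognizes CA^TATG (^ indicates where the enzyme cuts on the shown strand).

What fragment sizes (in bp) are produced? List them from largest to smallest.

76, 33 bp

The NdeI site (CATATG) starts at position 32.
NdeI cuts after base 2 of each site, so after position 33.
Linear molecule, 1 cut → 2 fragments:
  1–33 → 33 bp
  34–109 → 76 bp
Sorted largest to smallest: 76, 33 bp.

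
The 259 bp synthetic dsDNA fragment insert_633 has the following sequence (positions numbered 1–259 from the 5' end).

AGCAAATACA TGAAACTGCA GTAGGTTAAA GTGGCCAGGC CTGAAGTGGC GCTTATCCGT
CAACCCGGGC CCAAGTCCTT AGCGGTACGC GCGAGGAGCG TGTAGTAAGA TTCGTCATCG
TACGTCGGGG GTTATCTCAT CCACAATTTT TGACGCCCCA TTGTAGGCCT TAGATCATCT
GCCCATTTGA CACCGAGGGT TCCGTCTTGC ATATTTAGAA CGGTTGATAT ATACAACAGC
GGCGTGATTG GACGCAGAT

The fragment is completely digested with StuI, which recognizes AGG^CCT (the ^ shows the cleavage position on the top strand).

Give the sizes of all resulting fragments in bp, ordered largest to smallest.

StuI sites (AGGCCT) start at positions 37, 165.
StuI cuts after base 3 of each site, so after positions 39, 167.
Linear molecule, 2 cuts → 3 fragments:
  1–39 → 39 bp
  40–167 → 128 bp
  168–259 → 92 bp
Sorted largest to smallest: 128, 92, 39 bp.

128, 92, 39 bp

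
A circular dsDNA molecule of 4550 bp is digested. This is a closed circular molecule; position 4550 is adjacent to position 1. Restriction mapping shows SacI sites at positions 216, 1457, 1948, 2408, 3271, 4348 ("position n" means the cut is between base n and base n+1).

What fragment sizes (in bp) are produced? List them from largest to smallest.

Circular molecule, 6 cuts → 6 fragments:
  1457 − 216 = 1241 bp
  1948 − 1457 = 491 bp
  2408 − 1948 = 460 bp
  3271 − 2408 = 863 bp
  4348 − 3271 = 1077 bp
  wrap: 4550 − 4348 + 216 = 418 bp
Sorted largest to smallest: 1241, 1077, 863, 491, 460, 418 bp.

1241, 1077, 863, 491, 460, 418 bp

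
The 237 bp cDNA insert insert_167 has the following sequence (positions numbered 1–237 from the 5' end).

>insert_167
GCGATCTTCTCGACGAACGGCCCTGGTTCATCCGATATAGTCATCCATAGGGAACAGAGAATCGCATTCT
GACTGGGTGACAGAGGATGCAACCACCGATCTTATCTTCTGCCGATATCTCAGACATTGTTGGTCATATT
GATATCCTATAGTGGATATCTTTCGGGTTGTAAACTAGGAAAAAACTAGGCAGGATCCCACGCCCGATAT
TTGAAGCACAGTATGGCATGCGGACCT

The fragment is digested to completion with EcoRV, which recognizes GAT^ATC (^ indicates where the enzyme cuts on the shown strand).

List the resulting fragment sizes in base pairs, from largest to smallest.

116, 80, 27, 14 bp

EcoRV sites (GATATC) start at positions 114, 141, 155.
EcoRV cuts after base 3 of each site, so after positions 116, 143, 157.
Linear molecule, 3 cuts → 4 fragments:
  1–116 → 116 bp
  117–143 → 27 bp
  144–157 → 14 bp
  158–237 → 80 bp
Sorted largest to smallest: 116, 80, 27, 14 bp.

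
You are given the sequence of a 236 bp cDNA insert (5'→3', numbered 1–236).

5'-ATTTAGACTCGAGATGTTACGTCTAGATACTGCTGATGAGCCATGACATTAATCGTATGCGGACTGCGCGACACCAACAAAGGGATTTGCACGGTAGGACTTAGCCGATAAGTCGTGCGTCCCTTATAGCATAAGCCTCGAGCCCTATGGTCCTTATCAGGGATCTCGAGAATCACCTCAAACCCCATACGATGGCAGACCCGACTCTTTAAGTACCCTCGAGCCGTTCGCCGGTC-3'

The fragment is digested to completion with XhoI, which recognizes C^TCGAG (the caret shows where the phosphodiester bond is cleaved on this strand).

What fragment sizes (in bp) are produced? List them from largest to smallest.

129, 53, 28, 18, 8 bp

XhoI sites (CTCGAG) start at positions 8, 137, 165, 218.
XhoI cuts after the first base of each site, so after positions 8, 137, 165, 218.
Linear molecule, 4 cuts → 5 fragments:
  1–8 → 8 bp
  9–137 → 129 bp
  138–165 → 28 bp
  166–218 → 53 bp
  219–236 → 18 bp
Sorted largest to smallest: 129, 53, 28, 18, 8 bp.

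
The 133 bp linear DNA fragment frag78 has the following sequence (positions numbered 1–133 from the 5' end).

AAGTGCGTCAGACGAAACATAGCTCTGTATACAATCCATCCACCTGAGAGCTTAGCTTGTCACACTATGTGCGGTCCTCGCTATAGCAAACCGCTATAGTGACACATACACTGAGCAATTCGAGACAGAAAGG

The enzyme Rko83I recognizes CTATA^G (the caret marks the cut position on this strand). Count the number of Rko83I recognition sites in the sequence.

2

CTATAG occurs starting at positions 81, 94.
Rko83I cuts at 2 sites.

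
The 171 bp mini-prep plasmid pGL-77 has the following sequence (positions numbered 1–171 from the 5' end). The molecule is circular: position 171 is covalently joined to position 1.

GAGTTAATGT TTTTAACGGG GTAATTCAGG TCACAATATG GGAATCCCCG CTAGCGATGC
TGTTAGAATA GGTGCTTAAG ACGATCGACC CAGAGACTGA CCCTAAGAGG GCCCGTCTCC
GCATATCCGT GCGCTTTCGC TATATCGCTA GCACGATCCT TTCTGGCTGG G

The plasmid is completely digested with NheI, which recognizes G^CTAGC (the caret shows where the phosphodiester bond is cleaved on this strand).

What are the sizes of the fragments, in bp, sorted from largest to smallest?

97, 74 bp

NheI sites (GCTAGC) start at positions 50, 147.
NheI cuts after the first base of each site, so after positions 50, 147.
Circular molecule, 2 cuts → 2 fragments:
  51–147 → 97 bp
  148–171 then 1–50 → 24 + 50 = 74 bp
Sorted largest to smallest: 97, 74 bp.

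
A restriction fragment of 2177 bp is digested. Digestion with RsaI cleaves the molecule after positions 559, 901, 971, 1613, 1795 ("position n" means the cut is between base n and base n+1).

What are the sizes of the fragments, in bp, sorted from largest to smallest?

642, 559, 382, 342, 182, 70 bp

Linear molecule, 5 cuts → 6 fragments:
  559 − 0 = 559 bp
  901 − 559 = 342 bp
  971 − 901 = 70 bp
  1613 − 971 = 642 bp
  1795 − 1613 = 182 bp
  2177 − 1795 = 382 bp
Sorted largest to smallest: 642, 559, 382, 342, 182, 70 bp.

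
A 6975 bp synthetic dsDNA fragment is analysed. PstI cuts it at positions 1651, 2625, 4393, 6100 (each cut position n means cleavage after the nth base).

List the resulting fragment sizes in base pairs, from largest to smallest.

1768, 1707, 1651, 974, 875 bp

Linear molecule, 4 cuts → 5 fragments:
  1651 − 0 = 1651 bp
  2625 − 1651 = 974 bp
  4393 − 2625 = 1768 bp
  6100 − 4393 = 1707 bp
  6975 − 6100 = 875 bp
Sorted largest to smallest: 1768, 1707, 1651, 974, 875 bp.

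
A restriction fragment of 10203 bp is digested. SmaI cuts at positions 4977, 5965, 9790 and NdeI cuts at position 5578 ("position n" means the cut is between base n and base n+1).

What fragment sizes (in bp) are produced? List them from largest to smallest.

4977, 3825, 601, 413, 387 bp

Combined cut positions (sorted): 4977, 5578, 5965, 9790.
Linear molecule, 4 cuts → 5 fragments:
  4977 − 0 = 4977 bp
  5578 − 4977 = 601 bp
  5965 − 5578 = 387 bp
  9790 − 5965 = 3825 bp
  10203 − 9790 = 413 bp
Sorted largest to smallest: 4977, 3825, 601, 413, 387 bp.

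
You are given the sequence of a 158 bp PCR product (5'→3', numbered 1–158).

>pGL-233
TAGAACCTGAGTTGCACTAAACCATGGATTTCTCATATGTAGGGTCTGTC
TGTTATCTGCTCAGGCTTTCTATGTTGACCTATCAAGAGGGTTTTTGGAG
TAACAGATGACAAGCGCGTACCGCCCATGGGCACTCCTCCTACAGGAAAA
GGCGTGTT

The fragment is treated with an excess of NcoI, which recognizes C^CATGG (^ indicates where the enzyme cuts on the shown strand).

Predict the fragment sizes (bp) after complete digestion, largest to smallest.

103, 33, 22 bp

NcoI sites (CCATGG) start at positions 22, 125.
NcoI cuts after the first base of each site, so after positions 22, 125.
Linear molecule, 2 cuts → 3 fragments:
  1–22 → 22 bp
  23–125 → 103 bp
  126–158 → 33 bp
Sorted largest to smallest: 103, 33, 22 bp.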